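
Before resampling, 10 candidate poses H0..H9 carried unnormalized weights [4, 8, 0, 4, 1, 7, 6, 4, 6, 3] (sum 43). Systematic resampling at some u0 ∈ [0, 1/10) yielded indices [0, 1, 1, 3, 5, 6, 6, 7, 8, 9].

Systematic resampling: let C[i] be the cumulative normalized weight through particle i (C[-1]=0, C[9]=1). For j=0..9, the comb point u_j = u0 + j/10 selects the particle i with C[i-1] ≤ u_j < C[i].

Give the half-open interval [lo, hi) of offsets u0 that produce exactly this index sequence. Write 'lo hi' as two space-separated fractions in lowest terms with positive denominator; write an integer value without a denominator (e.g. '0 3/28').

5/86 31/430

C = [4/43, 12/43, 12/43, 16/43, 17/43, 24/43, 30/43, 34/43, 40/43, 1]
j=0 picked index 0: u0 ∈ [0, 4/43)
j=1 picked index 1: u0 ∈ [-3/430, 77/430)
j=2 picked index 1: u0 ∈ [-23/215, 17/215)
j=3 picked index 3: u0 ∈ [-9/430, 31/430)
j=4 picked index 5: u0 ∈ [-1/215, 34/215)
j=5 picked index 6: u0 ∈ [5/86, 17/86)
j=6 picked index 6: u0 ∈ [-9/215, 21/215)
j=7 picked index 7: u0 ∈ [-1/430, 39/430)
j=8 picked index 8: u0 ∈ [-2/215, 28/215)
j=9 picked index 9: u0 ∈ [13/430, 1/10)
intersection: [5/86, 31/430)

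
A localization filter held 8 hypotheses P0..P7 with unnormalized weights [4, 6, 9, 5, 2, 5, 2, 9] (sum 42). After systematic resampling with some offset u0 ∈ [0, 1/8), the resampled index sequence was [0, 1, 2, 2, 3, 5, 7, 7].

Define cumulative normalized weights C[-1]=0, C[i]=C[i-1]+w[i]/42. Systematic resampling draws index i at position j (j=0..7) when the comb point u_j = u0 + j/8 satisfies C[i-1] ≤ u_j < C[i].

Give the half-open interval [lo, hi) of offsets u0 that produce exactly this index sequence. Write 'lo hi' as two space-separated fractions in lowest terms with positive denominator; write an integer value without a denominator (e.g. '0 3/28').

1/28 1/14

C = [2/21, 5/21, 19/42, 4/7, 13/21, 31/42, 11/14, 1]
j=0 picked index 0: u0 ∈ [0, 2/21)
j=1 picked index 1: u0 ∈ [-5/168, 19/168)
j=2 picked index 2: u0 ∈ [-1/84, 17/84)
j=3 picked index 2: u0 ∈ [-23/168, 13/168)
j=4 picked index 3: u0 ∈ [-1/21, 1/14)
j=5 picked index 5: u0 ∈ [-1/168, 19/168)
j=6 picked index 7: u0 ∈ [1/28, 1/4)
j=7 picked index 7: u0 ∈ [-5/56, 1/8)
intersection: [1/28, 1/14)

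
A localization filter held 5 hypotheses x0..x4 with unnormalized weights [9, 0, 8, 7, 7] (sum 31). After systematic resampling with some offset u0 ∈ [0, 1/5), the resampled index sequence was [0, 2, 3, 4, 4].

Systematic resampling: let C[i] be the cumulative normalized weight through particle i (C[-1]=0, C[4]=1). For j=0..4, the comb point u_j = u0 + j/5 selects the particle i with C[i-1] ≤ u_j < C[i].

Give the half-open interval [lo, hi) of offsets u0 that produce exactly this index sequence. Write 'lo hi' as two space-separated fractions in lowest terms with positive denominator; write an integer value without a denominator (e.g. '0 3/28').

27/155 1/5

C = [9/31, 9/31, 17/31, 24/31, 1]
j=0 picked index 0: u0 ∈ [0, 9/31)
j=1 picked index 2: u0 ∈ [14/155, 54/155)
j=2 picked index 3: u0 ∈ [23/155, 58/155)
j=3 picked index 4: u0 ∈ [27/155, 2/5)
j=4 picked index 4: u0 ∈ [-4/155, 1/5)
intersection: [27/155, 1/5)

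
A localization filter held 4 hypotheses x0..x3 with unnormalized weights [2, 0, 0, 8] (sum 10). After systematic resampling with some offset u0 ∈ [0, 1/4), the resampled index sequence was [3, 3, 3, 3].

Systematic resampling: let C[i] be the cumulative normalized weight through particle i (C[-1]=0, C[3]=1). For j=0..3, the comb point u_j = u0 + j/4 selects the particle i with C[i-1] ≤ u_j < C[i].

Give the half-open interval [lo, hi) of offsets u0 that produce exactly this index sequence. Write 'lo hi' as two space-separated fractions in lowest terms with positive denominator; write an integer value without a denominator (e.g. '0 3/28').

C = [1/5, 1/5, 1/5, 1]
j=0 picked index 3: u0 ∈ [1/5, 1)
j=1 picked index 3: u0 ∈ [-1/20, 3/4)
j=2 picked index 3: u0 ∈ [-3/10, 1/2)
j=3 picked index 3: u0 ∈ [-11/20, 1/4)
intersection: [1/5, 1/4)

1/5 1/4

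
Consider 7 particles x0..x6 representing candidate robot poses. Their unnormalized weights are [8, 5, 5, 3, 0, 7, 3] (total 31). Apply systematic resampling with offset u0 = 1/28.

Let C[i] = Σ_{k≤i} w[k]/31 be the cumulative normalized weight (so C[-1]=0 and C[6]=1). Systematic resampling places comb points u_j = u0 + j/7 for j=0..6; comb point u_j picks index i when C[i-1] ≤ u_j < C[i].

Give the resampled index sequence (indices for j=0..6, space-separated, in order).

0 0 1 2 3 5 5

C = [8/31, 13/31, 18/31, 21/31, 21/31, 28/31, 1]
j=0: u_0=1/28 ∈ [0, 8/31) → index 0
j=1: u_1=5/28 ∈ [0, 8/31) → index 0
j=2: u_2=9/28 ∈ [8/31, 13/31) → index 1
j=3: u_3=13/28 ∈ [13/31, 18/31) → index 2
j=4: u_4=17/28 ∈ [18/31, 21/31) → index 3
j=5: u_5=3/4 ∈ [21/31, 28/31) → index 5
j=6: u_6=25/28 ∈ [21/31, 28/31) → index 5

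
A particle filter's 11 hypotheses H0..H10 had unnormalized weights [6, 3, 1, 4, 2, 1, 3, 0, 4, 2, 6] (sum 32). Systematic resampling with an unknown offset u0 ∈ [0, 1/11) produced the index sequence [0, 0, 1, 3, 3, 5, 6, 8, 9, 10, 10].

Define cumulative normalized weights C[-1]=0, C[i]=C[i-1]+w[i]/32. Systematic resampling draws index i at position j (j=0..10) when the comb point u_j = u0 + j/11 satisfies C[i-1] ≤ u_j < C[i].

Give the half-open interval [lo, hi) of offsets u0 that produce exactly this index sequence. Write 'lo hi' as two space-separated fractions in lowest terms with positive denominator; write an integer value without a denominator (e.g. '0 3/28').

C = [3/16, 9/32, 5/16, 7/16, 1/2, 17/32, 5/8, 5/8, 3/4, 13/16, 1]
j=0 picked index 0: u0 ∈ [0, 3/16)
j=1 picked index 0: u0 ∈ [-1/11, 17/176)
j=2 picked index 1: u0 ∈ [1/176, 35/352)
j=3 picked index 3: u0 ∈ [7/176, 29/176)
j=4 picked index 3: u0 ∈ [-9/176, 13/176)
j=5 picked index 5: u0 ∈ [1/22, 27/352)
j=6 picked index 6: u0 ∈ [-5/352, 7/88)
j=7 picked index 8: u0 ∈ [-1/88, 5/44)
j=8 picked index 9: u0 ∈ [1/44, 15/176)
j=9 picked index 10: u0 ∈ [-1/176, 2/11)
j=10 picked index 10: u0 ∈ [-17/176, 1/11)
intersection: [1/22, 13/176)

1/22 13/176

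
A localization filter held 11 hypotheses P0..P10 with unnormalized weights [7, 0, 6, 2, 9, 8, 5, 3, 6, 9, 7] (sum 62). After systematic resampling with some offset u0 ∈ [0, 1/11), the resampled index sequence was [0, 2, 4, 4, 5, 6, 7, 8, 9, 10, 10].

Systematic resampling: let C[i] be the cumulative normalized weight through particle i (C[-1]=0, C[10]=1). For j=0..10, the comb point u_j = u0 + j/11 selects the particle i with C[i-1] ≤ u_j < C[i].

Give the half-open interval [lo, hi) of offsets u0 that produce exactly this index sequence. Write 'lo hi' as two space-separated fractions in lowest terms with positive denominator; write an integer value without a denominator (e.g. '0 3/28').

47/682 1/11

C = [7/62, 7/62, 13/62, 15/62, 12/31, 16/31, 37/62, 20/31, 23/31, 55/62, 1]
j=0 picked index 0: u0 ∈ [0, 7/62)
j=1 picked index 2: u0 ∈ [15/682, 81/682)
j=2 picked index 4: u0 ∈ [41/682, 70/341)
j=3 picked index 4: u0 ∈ [-21/682, 39/341)
j=4 picked index 5: u0 ∈ [8/341, 52/341)
j=5 picked index 6: u0 ∈ [21/341, 97/682)
j=6 picked index 7: u0 ∈ [35/682, 34/341)
j=7 picked index 8: u0 ∈ [3/341, 36/341)
j=8 picked index 9: u0 ∈ [5/341, 109/682)
j=9 picked index 10: u0 ∈ [47/682, 2/11)
j=10 picked index 10: u0 ∈ [-15/682, 1/11)
intersection: [47/682, 1/11)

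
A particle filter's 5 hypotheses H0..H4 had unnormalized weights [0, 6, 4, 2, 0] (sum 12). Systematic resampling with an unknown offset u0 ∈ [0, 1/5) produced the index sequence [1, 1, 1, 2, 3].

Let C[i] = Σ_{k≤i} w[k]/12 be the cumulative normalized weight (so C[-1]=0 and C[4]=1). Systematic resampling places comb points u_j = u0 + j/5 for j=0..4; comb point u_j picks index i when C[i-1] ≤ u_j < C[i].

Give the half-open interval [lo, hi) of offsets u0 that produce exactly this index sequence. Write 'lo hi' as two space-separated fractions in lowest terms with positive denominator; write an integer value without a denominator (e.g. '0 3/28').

1/30 1/10

C = [0, 1/2, 5/6, 1, 1]
j=0 picked index 1: u0 ∈ [0, 1/2)
j=1 picked index 1: u0 ∈ [-1/5, 3/10)
j=2 picked index 1: u0 ∈ [-2/5, 1/10)
j=3 picked index 2: u0 ∈ [-1/10, 7/30)
j=4 picked index 3: u0 ∈ [1/30, 1/5)
intersection: [1/30, 1/10)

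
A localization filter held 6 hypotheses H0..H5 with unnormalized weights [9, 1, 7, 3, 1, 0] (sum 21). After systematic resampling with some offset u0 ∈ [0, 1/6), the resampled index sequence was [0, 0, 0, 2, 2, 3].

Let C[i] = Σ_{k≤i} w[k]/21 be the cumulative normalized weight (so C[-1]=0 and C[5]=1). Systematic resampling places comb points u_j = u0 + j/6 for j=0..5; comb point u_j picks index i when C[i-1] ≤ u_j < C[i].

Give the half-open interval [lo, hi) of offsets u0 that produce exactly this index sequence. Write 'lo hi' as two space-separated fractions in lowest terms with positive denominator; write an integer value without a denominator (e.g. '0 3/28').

C = [3/7, 10/21, 17/21, 20/21, 1, 1]
j=0 picked index 0: u0 ∈ [0, 3/7)
j=1 picked index 0: u0 ∈ [-1/6, 11/42)
j=2 picked index 0: u0 ∈ [-1/3, 2/21)
j=3 picked index 2: u0 ∈ [-1/42, 13/42)
j=4 picked index 2: u0 ∈ [-4/21, 1/7)
j=5 picked index 3: u0 ∈ [-1/42, 5/42)
intersection: [0, 2/21)

0 2/21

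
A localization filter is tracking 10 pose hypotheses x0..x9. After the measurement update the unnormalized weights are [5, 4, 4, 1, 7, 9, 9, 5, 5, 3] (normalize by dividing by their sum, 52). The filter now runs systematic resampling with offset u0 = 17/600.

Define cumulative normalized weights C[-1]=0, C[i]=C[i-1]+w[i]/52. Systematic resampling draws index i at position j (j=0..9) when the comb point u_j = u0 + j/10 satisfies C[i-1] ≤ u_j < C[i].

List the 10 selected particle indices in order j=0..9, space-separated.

C = [5/52, 9/52, 1/4, 7/26, 21/52, 15/26, 3/4, 11/13, 49/52, 1]
j=0: u_0=17/600 ∈ [0, 5/52) → index 0
j=1: u_1=77/600 ∈ [5/52, 9/52) → index 1
j=2: u_2=137/600 ∈ [9/52, 1/4) → index 2
j=3: u_3=197/600 ∈ [7/26, 21/52) → index 4
j=4: u_4=257/600 ∈ [21/52, 15/26) → index 5
j=5: u_5=317/600 ∈ [21/52, 15/26) → index 5
j=6: u_6=377/600 ∈ [15/26, 3/4) → index 6
j=7: u_7=437/600 ∈ [15/26, 3/4) → index 6
j=8: u_8=497/600 ∈ [3/4, 11/13) → index 7
j=9: u_9=557/600 ∈ [11/13, 49/52) → index 8

0 1 2 4 5 5 6 6 7 8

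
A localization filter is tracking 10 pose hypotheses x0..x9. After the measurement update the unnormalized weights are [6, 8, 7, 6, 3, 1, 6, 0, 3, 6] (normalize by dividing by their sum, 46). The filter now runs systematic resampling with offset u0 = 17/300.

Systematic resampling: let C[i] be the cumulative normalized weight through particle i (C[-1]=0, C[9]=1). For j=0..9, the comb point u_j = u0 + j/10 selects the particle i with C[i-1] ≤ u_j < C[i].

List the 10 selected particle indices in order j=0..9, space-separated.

0 1 1 2 3 3 5 6 8 9

C = [3/23, 7/23, 21/46, 27/46, 15/23, 31/46, 37/46, 37/46, 20/23, 1]
j=0: u_0=17/300 ∈ [0, 3/23) → index 0
j=1: u_1=47/300 ∈ [3/23, 7/23) → index 1
j=2: u_2=77/300 ∈ [3/23, 7/23) → index 1
j=3: u_3=107/300 ∈ [7/23, 21/46) → index 2
j=4: u_4=137/300 ∈ [21/46, 27/46) → index 3
j=5: u_5=167/300 ∈ [21/46, 27/46) → index 3
j=6: u_6=197/300 ∈ [15/23, 31/46) → index 5
j=7: u_7=227/300 ∈ [31/46, 37/46) → index 6
j=8: u_8=257/300 ∈ [37/46, 20/23) → index 8
j=9: u_9=287/300 ∈ [20/23, 1) → index 9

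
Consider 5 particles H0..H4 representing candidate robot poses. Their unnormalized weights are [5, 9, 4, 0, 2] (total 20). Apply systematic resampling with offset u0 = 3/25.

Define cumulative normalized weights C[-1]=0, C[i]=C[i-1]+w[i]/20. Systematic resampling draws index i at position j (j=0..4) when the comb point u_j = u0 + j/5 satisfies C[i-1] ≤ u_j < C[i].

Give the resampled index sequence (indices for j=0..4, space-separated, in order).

C = [1/4, 7/10, 9/10, 9/10, 1]
j=0: u_0=3/25 ∈ [0, 1/4) → index 0
j=1: u_1=8/25 ∈ [1/4, 7/10) → index 1
j=2: u_2=13/25 ∈ [1/4, 7/10) → index 1
j=3: u_3=18/25 ∈ [7/10, 9/10) → index 2
j=4: u_4=23/25 ∈ [9/10, 1) → index 4

0 1 1 2 4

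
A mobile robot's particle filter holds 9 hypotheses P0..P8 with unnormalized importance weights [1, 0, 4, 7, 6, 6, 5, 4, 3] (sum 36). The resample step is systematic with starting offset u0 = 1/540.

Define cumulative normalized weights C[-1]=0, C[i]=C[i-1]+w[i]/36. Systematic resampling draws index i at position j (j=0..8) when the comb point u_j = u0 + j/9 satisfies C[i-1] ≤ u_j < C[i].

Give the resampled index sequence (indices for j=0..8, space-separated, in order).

C = [1/36, 1/36, 5/36, 1/3, 1/2, 2/3, 29/36, 11/12, 1]
j=0: u_0=1/540 ∈ [0, 1/36) → index 0
j=1: u_1=61/540 ∈ [1/36, 5/36) → index 2
j=2: u_2=121/540 ∈ [5/36, 1/3) → index 3
j=3: u_3=181/540 ∈ [1/3, 1/2) → index 4
j=4: u_4=241/540 ∈ [1/3, 1/2) → index 4
j=5: u_5=301/540 ∈ [1/2, 2/3) → index 5
j=6: u_6=361/540 ∈ [2/3, 29/36) → index 6
j=7: u_7=421/540 ∈ [2/3, 29/36) → index 6
j=8: u_8=481/540 ∈ [29/36, 11/12) → index 7

0 2 3 4 4 5 6 6 7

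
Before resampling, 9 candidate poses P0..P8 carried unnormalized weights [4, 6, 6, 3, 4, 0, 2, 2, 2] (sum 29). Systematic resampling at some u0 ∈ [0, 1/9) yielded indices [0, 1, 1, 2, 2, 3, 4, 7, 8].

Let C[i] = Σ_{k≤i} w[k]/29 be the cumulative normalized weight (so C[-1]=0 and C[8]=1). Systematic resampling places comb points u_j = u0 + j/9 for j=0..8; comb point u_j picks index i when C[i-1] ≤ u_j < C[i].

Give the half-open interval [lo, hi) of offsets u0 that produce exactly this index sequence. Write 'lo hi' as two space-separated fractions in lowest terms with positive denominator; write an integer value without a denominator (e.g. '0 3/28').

22/261 26/261

C = [4/29, 10/29, 16/29, 19/29, 23/29, 23/29, 25/29, 27/29, 1]
j=0 picked index 0: u0 ∈ [0, 4/29)
j=1 picked index 1: u0 ∈ [7/261, 61/261)
j=2 picked index 1: u0 ∈ [-22/261, 32/261)
j=3 picked index 2: u0 ∈ [1/87, 19/87)
j=4 picked index 2: u0 ∈ [-26/261, 28/261)
j=5 picked index 3: u0 ∈ [-1/261, 26/261)
j=6 picked index 4: u0 ∈ [-1/87, 11/87)
j=7 picked index 7: u0 ∈ [22/261, 40/261)
j=8 picked index 8: u0 ∈ [11/261, 1/9)
intersection: [22/261, 26/261)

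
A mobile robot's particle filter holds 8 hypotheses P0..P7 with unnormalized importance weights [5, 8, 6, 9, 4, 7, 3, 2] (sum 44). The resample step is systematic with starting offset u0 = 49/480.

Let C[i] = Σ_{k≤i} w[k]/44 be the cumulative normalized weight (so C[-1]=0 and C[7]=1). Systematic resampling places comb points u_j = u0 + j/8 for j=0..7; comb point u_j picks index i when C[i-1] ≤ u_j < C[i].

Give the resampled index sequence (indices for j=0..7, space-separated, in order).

0 1 2 3 3 4 5 7

C = [5/44, 13/44, 19/44, 7/11, 8/11, 39/44, 21/22, 1]
j=0: u_0=49/480 ∈ [0, 5/44) → index 0
j=1: u_1=109/480 ∈ [5/44, 13/44) → index 1
j=2: u_2=169/480 ∈ [13/44, 19/44) → index 2
j=3: u_3=229/480 ∈ [19/44, 7/11) → index 3
j=4: u_4=289/480 ∈ [19/44, 7/11) → index 3
j=5: u_5=349/480 ∈ [7/11, 8/11) → index 4
j=6: u_6=409/480 ∈ [8/11, 39/44) → index 5
j=7: u_7=469/480 ∈ [21/22, 1) → index 7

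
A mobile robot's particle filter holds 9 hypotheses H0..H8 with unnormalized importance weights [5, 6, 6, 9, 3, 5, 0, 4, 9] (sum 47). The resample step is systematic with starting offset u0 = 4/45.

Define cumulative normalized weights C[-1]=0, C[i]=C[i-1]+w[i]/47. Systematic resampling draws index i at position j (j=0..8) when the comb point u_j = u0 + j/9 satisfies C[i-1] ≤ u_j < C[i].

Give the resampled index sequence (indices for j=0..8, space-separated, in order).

0 1 2 3 3 5 7 8 8

C = [5/47, 11/47, 17/47, 26/47, 29/47, 34/47, 34/47, 38/47, 1]
j=0: u_0=4/45 ∈ [0, 5/47) → index 0
j=1: u_1=1/5 ∈ [5/47, 11/47) → index 1
j=2: u_2=14/45 ∈ [11/47, 17/47) → index 2
j=3: u_3=19/45 ∈ [17/47, 26/47) → index 3
j=4: u_4=8/15 ∈ [17/47, 26/47) → index 3
j=5: u_5=29/45 ∈ [29/47, 34/47) → index 5
j=6: u_6=34/45 ∈ [34/47, 38/47) → index 7
j=7: u_7=13/15 ∈ [38/47, 1) → index 8
j=8: u_8=44/45 ∈ [38/47, 1) → index 8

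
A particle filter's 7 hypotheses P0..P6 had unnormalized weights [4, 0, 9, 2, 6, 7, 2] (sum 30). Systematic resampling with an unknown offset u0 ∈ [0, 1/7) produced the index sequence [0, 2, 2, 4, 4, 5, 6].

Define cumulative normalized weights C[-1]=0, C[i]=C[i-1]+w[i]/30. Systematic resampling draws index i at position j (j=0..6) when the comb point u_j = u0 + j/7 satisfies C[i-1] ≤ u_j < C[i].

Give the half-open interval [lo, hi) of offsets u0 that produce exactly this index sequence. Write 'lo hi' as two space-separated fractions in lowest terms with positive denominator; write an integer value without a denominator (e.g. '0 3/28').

8/105 9/70

C = [2/15, 2/15, 13/30, 1/2, 7/10, 14/15, 1]
j=0 picked index 0: u0 ∈ [0, 2/15)
j=1 picked index 2: u0 ∈ [-1/105, 61/210)
j=2 picked index 2: u0 ∈ [-16/105, 31/210)
j=3 picked index 4: u0 ∈ [1/14, 19/70)
j=4 picked index 4: u0 ∈ [-1/14, 9/70)
j=5 picked index 5: u0 ∈ [-1/70, 23/105)
j=6 picked index 6: u0 ∈ [8/105, 1/7)
intersection: [8/105, 9/70)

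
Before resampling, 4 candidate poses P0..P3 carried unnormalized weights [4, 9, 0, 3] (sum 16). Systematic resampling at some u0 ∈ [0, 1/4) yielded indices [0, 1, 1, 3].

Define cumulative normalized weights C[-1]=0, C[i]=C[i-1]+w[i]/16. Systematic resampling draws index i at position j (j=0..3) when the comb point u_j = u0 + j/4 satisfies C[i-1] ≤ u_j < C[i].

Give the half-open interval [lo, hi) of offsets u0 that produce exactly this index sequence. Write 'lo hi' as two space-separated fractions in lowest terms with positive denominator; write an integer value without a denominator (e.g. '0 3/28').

C = [1/4, 13/16, 13/16, 1]
j=0 picked index 0: u0 ∈ [0, 1/4)
j=1 picked index 1: u0 ∈ [0, 9/16)
j=2 picked index 1: u0 ∈ [-1/4, 5/16)
j=3 picked index 3: u0 ∈ [1/16, 1/4)
intersection: [1/16, 1/4)

1/16 1/4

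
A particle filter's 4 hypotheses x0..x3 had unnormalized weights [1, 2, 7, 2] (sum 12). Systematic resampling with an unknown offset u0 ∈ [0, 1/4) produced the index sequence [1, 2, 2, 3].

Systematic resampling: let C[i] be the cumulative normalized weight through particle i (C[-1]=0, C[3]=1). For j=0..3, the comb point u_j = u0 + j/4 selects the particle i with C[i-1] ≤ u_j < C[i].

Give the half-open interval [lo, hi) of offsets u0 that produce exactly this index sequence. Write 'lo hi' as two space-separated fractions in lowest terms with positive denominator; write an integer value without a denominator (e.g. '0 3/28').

1/12 1/4

C = [1/12, 1/4, 5/6, 1]
j=0 picked index 1: u0 ∈ [1/12, 1/4)
j=1 picked index 2: u0 ∈ [0, 7/12)
j=2 picked index 2: u0 ∈ [-1/4, 1/3)
j=3 picked index 3: u0 ∈ [1/12, 1/4)
intersection: [1/12, 1/4)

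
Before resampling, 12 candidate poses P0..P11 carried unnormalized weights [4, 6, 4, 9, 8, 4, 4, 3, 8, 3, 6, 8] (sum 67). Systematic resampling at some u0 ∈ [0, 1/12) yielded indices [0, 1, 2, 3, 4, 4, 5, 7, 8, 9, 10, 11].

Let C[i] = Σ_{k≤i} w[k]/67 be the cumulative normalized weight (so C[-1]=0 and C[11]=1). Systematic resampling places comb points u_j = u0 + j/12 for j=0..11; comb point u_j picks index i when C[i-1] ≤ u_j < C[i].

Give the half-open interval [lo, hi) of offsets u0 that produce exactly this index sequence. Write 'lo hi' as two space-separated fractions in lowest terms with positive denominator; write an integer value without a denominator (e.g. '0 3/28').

2/201 3/134

C = [4/67, 10/67, 14/67, 23/67, 31/67, 35/67, 39/67, 42/67, 50/67, 53/67, 59/67, 1]
j=0 picked index 0: u0 ∈ [0, 4/67)
j=1 picked index 1: u0 ∈ [-19/804, 53/804)
j=2 picked index 2: u0 ∈ [-7/402, 17/402)
j=3 picked index 3: u0 ∈ [-11/268, 25/268)
j=4 picked index 4: u0 ∈ [2/201, 26/201)
j=5 picked index 4: u0 ∈ [-59/804, 37/804)
j=6 picked index 5: u0 ∈ [-5/134, 3/134)
j=7 picked index 7: u0 ∈ [-1/804, 35/804)
j=8 picked index 8: u0 ∈ [-8/201, 16/201)
j=9 picked index 9: u0 ∈ [-1/268, 11/268)
j=10 picked index 10: u0 ∈ [-17/402, 19/402)
j=11 picked index 11: u0 ∈ [-29/804, 1/12)
intersection: [2/201, 3/134)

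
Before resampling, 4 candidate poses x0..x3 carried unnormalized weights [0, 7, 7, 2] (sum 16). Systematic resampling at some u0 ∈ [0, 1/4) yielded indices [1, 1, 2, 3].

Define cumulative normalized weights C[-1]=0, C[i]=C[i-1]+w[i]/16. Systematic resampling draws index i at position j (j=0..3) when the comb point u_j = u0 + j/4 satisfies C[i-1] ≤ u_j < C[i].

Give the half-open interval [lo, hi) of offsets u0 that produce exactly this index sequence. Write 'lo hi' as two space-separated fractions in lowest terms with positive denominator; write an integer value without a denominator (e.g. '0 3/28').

1/8 3/16

C = [0, 7/16, 7/8, 1]
j=0 picked index 1: u0 ∈ [0, 7/16)
j=1 picked index 1: u0 ∈ [-1/4, 3/16)
j=2 picked index 2: u0 ∈ [-1/16, 3/8)
j=3 picked index 3: u0 ∈ [1/8, 1/4)
intersection: [1/8, 3/16)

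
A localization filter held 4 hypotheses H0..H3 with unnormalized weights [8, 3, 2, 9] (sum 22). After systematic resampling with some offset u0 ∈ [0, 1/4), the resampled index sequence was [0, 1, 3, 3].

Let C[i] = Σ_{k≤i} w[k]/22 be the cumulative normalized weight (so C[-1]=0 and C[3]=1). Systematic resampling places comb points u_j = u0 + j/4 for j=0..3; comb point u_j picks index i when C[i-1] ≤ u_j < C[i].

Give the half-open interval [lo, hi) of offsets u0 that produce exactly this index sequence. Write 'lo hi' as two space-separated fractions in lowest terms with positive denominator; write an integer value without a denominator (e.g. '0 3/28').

5/44 1/4

C = [4/11, 1/2, 13/22, 1]
j=0 picked index 0: u0 ∈ [0, 4/11)
j=1 picked index 1: u0 ∈ [5/44, 1/4)
j=2 picked index 3: u0 ∈ [1/11, 1/2)
j=3 picked index 3: u0 ∈ [-7/44, 1/4)
intersection: [5/44, 1/4)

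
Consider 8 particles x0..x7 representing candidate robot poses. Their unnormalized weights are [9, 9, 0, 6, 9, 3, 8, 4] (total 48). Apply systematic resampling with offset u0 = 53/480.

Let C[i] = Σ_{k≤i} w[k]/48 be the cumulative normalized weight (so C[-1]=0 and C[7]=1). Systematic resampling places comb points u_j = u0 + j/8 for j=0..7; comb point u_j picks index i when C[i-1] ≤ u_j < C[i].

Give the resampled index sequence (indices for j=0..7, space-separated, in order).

C = [3/16, 3/8, 3/8, 1/2, 11/16, 3/4, 11/12, 1]
j=0: u_0=53/480 ∈ [0, 3/16) → index 0
j=1: u_1=113/480 ∈ [3/16, 3/8) → index 1
j=2: u_2=173/480 ∈ [3/16, 3/8) → index 1
j=3: u_3=233/480 ∈ [3/8, 1/2) → index 3
j=4: u_4=293/480 ∈ [1/2, 11/16) → index 4
j=5: u_5=353/480 ∈ [11/16, 3/4) → index 5
j=6: u_6=413/480 ∈ [3/4, 11/12) → index 6
j=7: u_7=473/480 ∈ [11/12, 1) → index 7

0 1 1 3 4 5 6 7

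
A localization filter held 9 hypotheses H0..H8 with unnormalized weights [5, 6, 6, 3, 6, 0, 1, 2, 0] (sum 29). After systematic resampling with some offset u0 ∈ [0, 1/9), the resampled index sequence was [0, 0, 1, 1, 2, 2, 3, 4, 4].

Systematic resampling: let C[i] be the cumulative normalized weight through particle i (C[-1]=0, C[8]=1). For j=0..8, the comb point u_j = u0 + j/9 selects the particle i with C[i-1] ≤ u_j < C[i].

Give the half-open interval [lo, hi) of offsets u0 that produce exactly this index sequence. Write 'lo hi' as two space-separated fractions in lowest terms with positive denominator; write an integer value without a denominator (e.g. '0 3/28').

C = [5/29, 11/29, 17/29, 20/29, 26/29, 26/29, 27/29, 1, 1]
j=0 picked index 0: u0 ∈ [0, 5/29)
j=1 picked index 0: u0 ∈ [-1/9, 16/261)
j=2 picked index 1: u0 ∈ [-13/261, 41/261)
j=3 picked index 1: u0 ∈ [-14/87, 4/87)
j=4 picked index 2: u0 ∈ [-17/261, 37/261)
j=5 picked index 2: u0 ∈ [-46/261, 8/261)
j=6 picked index 3: u0 ∈ [-7/87, 2/87)
j=7 picked index 4: u0 ∈ [-23/261, 31/261)
j=8 picked index 4: u0 ∈ [-52/261, 2/261)
intersection: [0, 2/261)

0 2/261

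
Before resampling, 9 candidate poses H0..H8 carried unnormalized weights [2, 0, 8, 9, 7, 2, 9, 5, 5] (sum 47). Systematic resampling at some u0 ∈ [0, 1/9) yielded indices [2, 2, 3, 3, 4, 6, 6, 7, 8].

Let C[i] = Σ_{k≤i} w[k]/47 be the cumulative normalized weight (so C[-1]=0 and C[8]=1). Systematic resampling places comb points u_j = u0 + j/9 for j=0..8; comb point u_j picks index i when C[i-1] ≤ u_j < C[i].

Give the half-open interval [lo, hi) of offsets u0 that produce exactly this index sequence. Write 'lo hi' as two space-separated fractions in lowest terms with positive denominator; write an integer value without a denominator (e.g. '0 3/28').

2/47 10/141

C = [2/47, 2/47, 10/47, 19/47, 26/47, 28/47, 37/47, 42/47, 1]
j=0 picked index 2: u0 ∈ [2/47, 10/47)
j=1 picked index 2: u0 ∈ [-29/423, 43/423)
j=2 picked index 3: u0 ∈ [-4/423, 77/423)
j=3 picked index 3: u0 ∈ [-17/141, 10/141)
j=4 picked index 4: u0 ∈ [-17/423, 46/423)
j=5 picked index 6: u0 ∈ [17/423, 98/423)
j=6 picked index 6: u0 ∈ [-10/141, 17/141)
j=7 picked index 7: u0 ∈ [4/423, 49/423)
j=8 picked index 8: u0 ∈ [2/423, 1/9)
intersection: [2/47, 10/141)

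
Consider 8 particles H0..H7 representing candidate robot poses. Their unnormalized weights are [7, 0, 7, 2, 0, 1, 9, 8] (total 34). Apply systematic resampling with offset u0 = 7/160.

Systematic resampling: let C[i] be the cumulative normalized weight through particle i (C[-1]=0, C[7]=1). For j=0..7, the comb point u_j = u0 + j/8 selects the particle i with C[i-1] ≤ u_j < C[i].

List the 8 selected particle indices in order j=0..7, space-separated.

0 0 2 3 6 6 7 7

C = [7/34, 7/34, 7/17, 8/17, 8/17, 1/2, 13/17, 1]
j=0: u_0=7/160 ∈ [0, 7/34) → index 0
j=1: u_1=27/160 ∈ [0, 7/34) → index 0
j=2: u_2=47/160 ∈ [7/34, 7/17) → index 2
j=3: u_3=67/160 ∈ [7/17, 8/17) → index 3
j=4: u_4=87/160 ∈ [1/2, 13/17) → index 6
j=5: u_5=107/160 ∈ [1/2, 13/17) → index 6
j=6: u_6=127/160 ∈ [13/17, 1) → index 7
j=7: u_7=147/160 ∈ [13/17, 1) → index 7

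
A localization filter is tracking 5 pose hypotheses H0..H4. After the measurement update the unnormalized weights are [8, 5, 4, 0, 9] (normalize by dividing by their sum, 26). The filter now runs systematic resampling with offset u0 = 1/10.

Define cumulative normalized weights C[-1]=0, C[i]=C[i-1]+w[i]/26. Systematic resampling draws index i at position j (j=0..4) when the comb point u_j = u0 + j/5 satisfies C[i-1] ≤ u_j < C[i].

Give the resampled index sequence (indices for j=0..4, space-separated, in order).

0 0 2 4 4

C = [4/13, 1/2, 17/26, 17/26, 1]
j=0: u_0=1/10 ∈ [0, 4/13) → index 0
j=1: u_1=3/10 ∈ [0, 4/13) → index 0
j=2: u_2=1/2 ∈ [1/2, 17/26) → index 2
j=3: u_3=7/10 ∈ [17/26, 1) → index 4
j=4: u_4=9/10 ∈ [17/26, 1) → index 4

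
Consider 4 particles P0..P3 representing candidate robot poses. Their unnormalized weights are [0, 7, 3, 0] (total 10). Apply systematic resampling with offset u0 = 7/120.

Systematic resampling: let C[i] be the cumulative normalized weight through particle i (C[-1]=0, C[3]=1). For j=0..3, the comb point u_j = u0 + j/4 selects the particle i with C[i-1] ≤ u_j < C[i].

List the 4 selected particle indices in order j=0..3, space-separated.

C = [0, 7/10, 1, 1]
j=0: u_0=7/120 ∈ [0, 7/10) → index 1
j=1: u_1=37/120 ∈ [0, 7/10) → index 1
j=2: u_2=67/120 ∈ [0, 7/10) → index 1
j=3: u_3=97/120 ∈ [7/10, 1) → index 2

1 1 1 2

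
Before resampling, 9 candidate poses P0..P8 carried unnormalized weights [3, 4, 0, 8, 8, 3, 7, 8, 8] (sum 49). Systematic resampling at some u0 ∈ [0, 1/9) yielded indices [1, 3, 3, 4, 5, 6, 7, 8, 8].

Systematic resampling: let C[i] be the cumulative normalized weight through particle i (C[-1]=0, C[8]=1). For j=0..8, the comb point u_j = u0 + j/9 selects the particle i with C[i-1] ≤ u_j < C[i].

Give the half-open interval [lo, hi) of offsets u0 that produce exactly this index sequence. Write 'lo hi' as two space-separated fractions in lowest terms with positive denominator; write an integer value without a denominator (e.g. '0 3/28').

3/49 37/441

C = [3/49, 1/7, 1/7, 15/49, 23/49, 26/49, 33/49, 41/49, 1]
j=0 picked index 1: u0 ∈ [3/49, 1/7)
j=1 picked index 3: u0 ∈ [2/63, 86/441)
j=2 picked index 3: u0 ∈ [-5/63, 37/441)
j=3 picked index 4: u0 ∈ [-4/147, 20/147)
j=4 picked index 5: u0 ∈ [11/441, 38/441)
j=5 picked index 6: u0 ∈ [-11/441, 52/441)
j=6 picked index 7: u0 ∈ [1/147, 25/147)
j=7 picked index 8: u0 ∈ [26/441, 2/9)
j=8 picked index 8: u0 ∈ [-23/441, 1/9)
intersection: [3/49, 37/441)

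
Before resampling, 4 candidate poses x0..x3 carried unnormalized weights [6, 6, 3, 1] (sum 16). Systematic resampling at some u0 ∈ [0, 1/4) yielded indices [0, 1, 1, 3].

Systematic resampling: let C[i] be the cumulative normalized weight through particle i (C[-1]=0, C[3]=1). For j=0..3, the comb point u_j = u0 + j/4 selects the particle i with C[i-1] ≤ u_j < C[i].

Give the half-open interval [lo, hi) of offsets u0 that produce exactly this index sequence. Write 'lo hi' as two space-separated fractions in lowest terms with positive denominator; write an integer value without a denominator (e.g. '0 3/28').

3/16 1/4

C = [3/8, 3/4, 15/16, 1]
j=0 picked index 0: u0 ∈ [0, 3/8)
j=1 picked index 1: u0 ∈ [1/8, 1/2)
j=2 picked index 1: u0 ∈ [-1/8, 1/4)
j=3 picked index 3: u0 ∈ [3/16, 1/4)
intersection: [3/16, 1/4)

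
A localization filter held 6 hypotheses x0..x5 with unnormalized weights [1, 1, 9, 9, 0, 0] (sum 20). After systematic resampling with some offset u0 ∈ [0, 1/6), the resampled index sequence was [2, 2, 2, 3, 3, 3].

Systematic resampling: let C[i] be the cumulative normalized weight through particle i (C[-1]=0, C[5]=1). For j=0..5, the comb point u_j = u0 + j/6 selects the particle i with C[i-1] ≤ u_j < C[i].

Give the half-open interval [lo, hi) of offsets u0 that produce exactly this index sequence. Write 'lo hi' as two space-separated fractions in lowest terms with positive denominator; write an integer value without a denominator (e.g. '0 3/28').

1/10 1/6

C = [1/20, 1/10, 11/20, 1, 1, 1]
j=0 picked index 2: u0 ∈ [1/10, 11/20)
j=1 picked index 2: u0 ∈ [-1/15, 23/60)
j=2 picked index 2: u0 ∈ [-7/30, 13/60)
j=3 picked index 3: u0 ∈ [1/20, 1/2)
j=4 picked index 3: u0 ∈ [-7/60, 1/3)
j=5 picked index 3: u0 ∈ [-17/60, 1/6)
intersection: [1/10, 1/6)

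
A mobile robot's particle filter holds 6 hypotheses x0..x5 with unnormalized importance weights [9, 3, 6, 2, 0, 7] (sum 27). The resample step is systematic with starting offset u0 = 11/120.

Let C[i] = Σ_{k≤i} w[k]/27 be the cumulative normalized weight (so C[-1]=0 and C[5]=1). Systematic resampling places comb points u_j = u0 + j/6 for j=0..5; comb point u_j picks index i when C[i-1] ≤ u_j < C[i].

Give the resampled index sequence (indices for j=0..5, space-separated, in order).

C = [1/3, 4/9, 2/3, 20/27, 20/27, 1]
j=0: u_0=11/120 ∈ [0, 1/3) → index 0
j=1: u_1=31/120 ∈ [0, 1/3) → index 0
j=2: u_2=17/40 ∈ [1/3, 4/9) → index 1
j=3: u_3=71/120 ∈ [4/9, 2/3) → index 2
j=4: u_4=91/120 ∈ [20/27, 1) → index 5
j=5: u_5=37/40 ∈ [20/27, 1) → index 5

0 0 1 2 5 5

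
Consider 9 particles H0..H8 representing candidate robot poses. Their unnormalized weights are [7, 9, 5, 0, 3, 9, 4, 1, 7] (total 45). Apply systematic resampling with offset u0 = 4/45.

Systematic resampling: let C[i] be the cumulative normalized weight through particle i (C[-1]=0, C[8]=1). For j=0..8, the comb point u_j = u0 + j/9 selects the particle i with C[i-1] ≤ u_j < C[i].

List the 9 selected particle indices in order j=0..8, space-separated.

C = [7/45, 16/45, 7/15, 7/15, 8/15, 11/15, 37/45, 38/45, 1]
j=0: u_0=4/45 ∈ [0, 7/45) → index 0
j=1: u_1=1/5 ∈ [7/45, 16/45) → index 1
j=2: u_2=14/45 ∈ [7/45, 16/45) → index 1
j=3: u_3=19/45 ∈ [16/45, 7/15) → index 2
j=4: u_4=8/15 ∈ [8/15, 11/15) → index 5
j=5: u_5=29/45 ∈ [8/15, 11/15) → index 5
j=6: u_6=34/45 ∈ [11/15, 37/45) → index 6
j=7: u_7=13/15 ∈ [38/45, 1) → index 8
j=8: u_8=44/45 ∈ [38/45, 1) → index 8

0 1 1 2 5 5 6 8 8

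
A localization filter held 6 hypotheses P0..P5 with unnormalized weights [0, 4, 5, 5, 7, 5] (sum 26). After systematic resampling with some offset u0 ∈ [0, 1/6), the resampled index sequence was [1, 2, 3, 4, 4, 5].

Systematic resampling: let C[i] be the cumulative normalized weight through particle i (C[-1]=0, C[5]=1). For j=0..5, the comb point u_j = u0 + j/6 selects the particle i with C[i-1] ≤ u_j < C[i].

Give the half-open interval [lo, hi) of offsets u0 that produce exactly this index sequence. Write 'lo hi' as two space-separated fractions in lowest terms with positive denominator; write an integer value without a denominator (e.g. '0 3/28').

1/26 11/78

C = [0, 2/13, 9/26, 7/13, 21/26, 1]
j=0 picked index 1: u0 ∈ [0, 2/13)
j=1 picked index 2: u0 ∈ [-1/78, 7/39)
j=2 picked index 3: u0 ∈ [1/78, 8/39)
j=3 picked index 4: u0 ∈ [1/26, 4/13)
j=4 picked index 4: u0 ∈ [-5/39, 11/78)
j=5 picked index 5: u0 ∈ [-1/39, 1/6)
intersection: [1/26, 11/78)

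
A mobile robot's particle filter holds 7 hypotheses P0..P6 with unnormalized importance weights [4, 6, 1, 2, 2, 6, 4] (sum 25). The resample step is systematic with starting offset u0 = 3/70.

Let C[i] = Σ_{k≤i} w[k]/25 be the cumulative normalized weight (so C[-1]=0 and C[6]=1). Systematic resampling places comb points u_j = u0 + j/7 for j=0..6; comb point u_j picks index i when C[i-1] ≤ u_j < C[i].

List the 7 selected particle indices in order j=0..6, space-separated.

0 1 1 3 5 5 6

C = [4/25, 2/5, 11/25, 13/25, 3/5, 21/25, 1]
j=0: u_0=3/70 ∈ [0, 4/25) → index 0
j=1: u_1=13/70 ∈ [4/25, 2/5) → index 1
j=2: u_2=23/70 ∈ [4/25, 2/5) → index 1
j=3: u_3=33/70 ∈ [11/25, 13/25) → index 3
j=4: u_4=43/70 ∈ [3/5, 21/25) → index 5
j=5: u_5=53/70 ∈ [3/5, 21/25) → index 5
j=6: u_6=9/10 ∈ [21/25, 1) → index 6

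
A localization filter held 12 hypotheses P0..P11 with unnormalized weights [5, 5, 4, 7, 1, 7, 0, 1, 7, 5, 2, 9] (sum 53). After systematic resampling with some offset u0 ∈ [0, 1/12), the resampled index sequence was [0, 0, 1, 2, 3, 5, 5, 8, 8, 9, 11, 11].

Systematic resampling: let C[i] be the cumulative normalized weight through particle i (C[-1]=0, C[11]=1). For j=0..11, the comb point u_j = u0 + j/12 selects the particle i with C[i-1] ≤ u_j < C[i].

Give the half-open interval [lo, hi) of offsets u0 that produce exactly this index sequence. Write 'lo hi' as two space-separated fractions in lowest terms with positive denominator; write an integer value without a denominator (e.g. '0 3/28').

0 7/636

C = [5/53, 10/53, 14/53, 21/53, 22/53, 29/53, 29/53, 30/53, 37/53, 42/53, 44/53, 1]
j=0 picked index 0: u0 ∈ [0, 5/53)
j=1 picked index 0: u0 ∈ [-1/12, 7/636)
j=2 picked index 1: u0 ∈ [-23/318, 7/318)
j=3 picked index 2: u0 ∈ [-13/212, 3/212)
j=4 picked index 3: u0 ∈ [-11/159, 10/159)
j=5 picked index 5: u0 ∈ [-1/636, 83/636)
j=6 picked index 5: u0 ∈ [-9/106, 5/106)
j=7 picked index 8: u0 ∈ [-11/636, 73/636)
j=8 picked index 8: u0 ∈ [-16/159, 5/159)
j=9 picked index 9: u0 ∈ [-11/212, 9/212)
j=10 picked index 11: u0 ∈ [-1/318, 1/6)
j=11 picked index 11: u0 ∈ [-55/636, 1/12)
intersection: [0, 7/636)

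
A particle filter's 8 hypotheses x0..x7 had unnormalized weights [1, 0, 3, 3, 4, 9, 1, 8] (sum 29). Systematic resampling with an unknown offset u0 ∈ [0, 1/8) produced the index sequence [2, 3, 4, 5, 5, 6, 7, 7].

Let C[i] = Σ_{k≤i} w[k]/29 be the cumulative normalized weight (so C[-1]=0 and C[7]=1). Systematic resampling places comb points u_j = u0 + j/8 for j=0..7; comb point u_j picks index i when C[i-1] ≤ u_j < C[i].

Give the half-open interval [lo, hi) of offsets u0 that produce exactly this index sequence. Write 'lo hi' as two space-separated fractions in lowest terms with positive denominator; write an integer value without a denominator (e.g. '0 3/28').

15/232 23/232

C = [1/29, 1/29, 4/29, 7/29, 11/29, 20/29, 21/29, 1]
j=0 picked index 2: u0 ∈ [1/29, 4/29)
j=1 picked index 3: u0 ∈ [3/232, 27/232)
j=2 picked index 4: u0 ∈ [-1/116, 15/116)
j=3 picked index 5: u0 ∈ [1/232, 73/232)
j=4 picked index 5: u0 ∈ [-7/58, 11/58)
j=5 picked index 6: u0 ∈ [15/232, 23/232)
j=6 picked index 7: u0 ∈ [-3/116, 1/4)
j=7 picked index 7: u0 ∈ [-35/232, 1/8)
intersection: [15/232, 23/232)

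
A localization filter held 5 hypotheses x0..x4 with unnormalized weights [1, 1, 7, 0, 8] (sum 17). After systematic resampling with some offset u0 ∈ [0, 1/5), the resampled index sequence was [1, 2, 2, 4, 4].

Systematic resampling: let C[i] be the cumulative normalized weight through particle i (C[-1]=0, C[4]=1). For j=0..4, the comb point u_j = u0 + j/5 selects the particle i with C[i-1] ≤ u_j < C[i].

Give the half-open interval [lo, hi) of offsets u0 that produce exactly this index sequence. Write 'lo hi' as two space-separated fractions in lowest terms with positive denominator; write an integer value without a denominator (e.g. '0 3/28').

1/17 2/17

C = [1/17, 2/17, 9/17, 9/17, 1]
j=0 picked index 1: u0 ∈ [1/17, 2/17)
j=1 picked index 2: u0 ∈ [-7/85, 28/85)
j=2 picked index 2: u0 ∈ [-24/85, 11/85)
j=3 picked index 4: u0 ∈ [-6/85, 2/5)
j=4 picked index 4: u0 ∈ [-23/85, 1/5)
intersection: [1/17, 2/17)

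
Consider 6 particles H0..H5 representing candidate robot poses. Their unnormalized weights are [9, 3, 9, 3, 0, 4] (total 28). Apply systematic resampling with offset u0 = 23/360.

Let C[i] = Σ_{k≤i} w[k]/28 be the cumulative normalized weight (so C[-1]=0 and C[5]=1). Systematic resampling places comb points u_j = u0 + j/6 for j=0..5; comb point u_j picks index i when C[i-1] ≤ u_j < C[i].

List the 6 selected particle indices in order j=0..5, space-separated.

0 0 1 2 2 5

C = [9/28, 3/7, 3/4, 6/7, 6/7, 1]
j=0: u_0=23/360 ∈ [0, 9/28) → index 0
j=1: u_1=83/360 ∈ [0, 9/28) → index 0
j=2: u_2=143/360 ∈ [9/28, 3/7) → index 1
j=3: u_3=203/360 ∈ [3/7, 3/4) → index 2
j=4: u_4=263/360 ∈ [3/7, 3/4) → index 2
j=5: u_5=323/360 ∈ [6/7, 1) → index 5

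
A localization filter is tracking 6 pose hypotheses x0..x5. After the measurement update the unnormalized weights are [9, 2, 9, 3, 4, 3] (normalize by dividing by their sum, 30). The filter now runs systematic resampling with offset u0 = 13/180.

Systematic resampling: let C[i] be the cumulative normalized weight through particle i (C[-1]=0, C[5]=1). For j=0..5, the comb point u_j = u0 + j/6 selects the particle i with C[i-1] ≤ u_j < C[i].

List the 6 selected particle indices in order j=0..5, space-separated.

0 0 2 2 3 5

C = [3/10, 11/30, 2/3, 23/30, 9/10, 1]
j=0: u_0=13/180 ∈ [0, 3/10) → index 0
j=1: u_1=43/180 ∈ [0, 3/10) → index 0
j=2: u_2=73/180 ∈ [11/30, 2/3) → index 2
j=3: u_3=103/180 ∈ [11/30, 2/3) → index 2
j=4: u_4=133/180 ∈ [2/3, 23/30) → index 3
j=5: u_5=163/180 ∈ [9/10, 1) → index 5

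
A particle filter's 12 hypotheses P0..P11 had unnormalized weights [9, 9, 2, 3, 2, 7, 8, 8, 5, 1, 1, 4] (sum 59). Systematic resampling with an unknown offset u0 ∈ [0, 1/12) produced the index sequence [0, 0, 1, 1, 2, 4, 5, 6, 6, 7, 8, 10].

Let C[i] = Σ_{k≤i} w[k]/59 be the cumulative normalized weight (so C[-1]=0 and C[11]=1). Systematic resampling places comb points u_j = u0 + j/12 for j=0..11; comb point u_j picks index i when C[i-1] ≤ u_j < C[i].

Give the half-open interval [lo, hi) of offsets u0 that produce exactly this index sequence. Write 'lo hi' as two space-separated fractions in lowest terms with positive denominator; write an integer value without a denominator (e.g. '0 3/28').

C = [9/59, 18/59, 20/59, 23/59, 25/59, 32/59, 40/59, 48/59, 53/59, 54/59, 55/59, 1]
j=0 picked index 0: u0 ∈ [0, 9/59)
j=1 picked index 0: u0 ∈ [-1/12, 49/708)
j=2 picked index 1: u0 ∈ [-5/354, 49/354)
j=3 picked index 1: u0 ∈ [-23/236, 13/236)
j=4 picked index 2: u0 ∈ [-5/177, 1/177)
j=5 picked index 4: u0 ∈ [-19/708, 5/708)
j=6 picked index 5: u0 ∈ [-9/118, 5/118)
j=7 picked index 6: u0 ∈ [-29/708, 67/708)
j=8 picked index 6: u0 ∈ [-22/177, 2/177)
j=9 picked index 7: u0 ∈ [-17/236, 15/236)
j=10 picked index 8: u0 ∈ [-7/354, 23/354)
j=11 picked index 10: u0 ∈ [-1/708, 11/708)
intersection: [0, 1/177)

0 1/177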